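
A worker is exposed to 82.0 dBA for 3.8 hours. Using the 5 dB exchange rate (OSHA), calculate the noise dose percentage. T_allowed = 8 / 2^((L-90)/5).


Given values:
  L = 82.0 dBA, T = 3.8 hours
Formula: T_allowed = 8 / 2^((L - 90) / 5)
Compute exponent: (82.0 - 90) / 5 = -1.6
Compute 2^(-1.6) = 0.329877
T_allowed = 8 / 0.329877 = 24.251463 hours
Dose = (T / T_allowed) * 100
Dose = (3.8 / 24.251463) * 100 = 15.67

15.67 %


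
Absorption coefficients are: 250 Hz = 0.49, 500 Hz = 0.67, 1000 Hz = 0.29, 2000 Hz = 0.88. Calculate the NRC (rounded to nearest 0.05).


Given values:
  a_250 = 0.49, a_500 = 0.67
  a_1000 = 0.29, a_2000 = 0.88
Formula: NRC = (a250 + a500 + a1000 + a2000) / 4
Sum = 0.49 + 0.67 + 0.29 + 0.88 = 2.33
NRC = 2.33 / 4 = 0.5825
Rounded to nearest 0.05: 0.6

0.6


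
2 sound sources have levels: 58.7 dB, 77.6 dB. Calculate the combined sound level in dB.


Formula: L_total = 10 * log10( sum(10^(Li/10)) )
  Source 1: 10^(58.7/10) = 741310.2413
  Source 2: 10^(77.6/10) = 57543993.7337
Sum of linear values = 58285303.975
L_total = 10 * log10(58285303.975) = 77.66

77.66 dB


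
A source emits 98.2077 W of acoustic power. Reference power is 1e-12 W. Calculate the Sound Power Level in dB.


Given values:
  W = 98.2077 W
  W_ref = 1e-12 W
Formula: SWL = 10 * log10(W / W_ref)
Compute ratio: W / W_ref = 98207700000000
Compute log10: log10(98207700000000) = 13.992146
Multiply: SWL = 10 * 13.992146 = 139.92

139.92 dB


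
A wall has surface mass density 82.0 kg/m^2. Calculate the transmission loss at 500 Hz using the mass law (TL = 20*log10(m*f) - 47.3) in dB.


Given values:
  m = 82.0 kg/m^2, f = 500 Hz
Formula: TL = 20 * log10(m * f) - 47.3
Compute m * f = 82.0 * 500 = 41000.0
Compute log10(41000.0) = 4.612784
Compute 20 * 4.612784 = 92.2557
TL = 92.2557 - 47.3 = 44.96

44.96 dB


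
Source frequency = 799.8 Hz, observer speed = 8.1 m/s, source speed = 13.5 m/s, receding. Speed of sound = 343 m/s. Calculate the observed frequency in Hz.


Given values:
  f_s = 799.8 Hz, v_o = 8.1 m/s, v_s = 13.5 m/s
  Direction: receding
Formula: f_o = f_s * (c - v_o) / (c + v_s)
Numerator: c - v_o = 343 - 8.1 = 334.9
Denominator: c + v_s = 343 + 13.5 = 356.5
f_o = 799.8 * 334.9 / 356.5 = 751.34

751.34 Hz


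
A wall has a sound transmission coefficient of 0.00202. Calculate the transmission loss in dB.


Given values:
  tau = 0.00202
Formula: TL = 10 * log10(1 / tau)
Compute 1 / tau = 1 / 0.00202 = 495.0495
Compute log10(495.0495) = 2.694649
TL = 10 * 2.694649 = 26.95

26.95 dB


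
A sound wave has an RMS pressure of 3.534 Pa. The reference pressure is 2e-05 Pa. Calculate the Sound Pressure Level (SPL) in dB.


Given values:
  p = 3.534 Pa
  p_ref = 2e-05 Pa
Formula: SPL = 20 * log10(p / p_ref)
Compute ratio: p / p_ref = 3.534 / 2e-05 = 176700
Compute log10: log10(176700) = 5.247237
Multiply: SPL = 20 * 5.247237 = 104.94

104.94 dB


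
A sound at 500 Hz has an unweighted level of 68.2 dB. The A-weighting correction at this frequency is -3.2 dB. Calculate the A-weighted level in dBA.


Given values:
  SPL = 68.2 dB
  A-weighting at 500 Hz = -3.2 dB
Formula: L_A = SPL + A_weight
L_A = 68.2 + (-3.2)
L_A = 65.0

65.0 dBA


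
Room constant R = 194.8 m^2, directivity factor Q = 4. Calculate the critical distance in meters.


Given values:
  R = 194.8 m^2, Q = 4
Formula: d_c = 0.141 * sqrt(Q * R)
Compute Q * R = 4 * 194.8 = 779.2
Compute sqrt(779.2) = 27.9142
d_c = 0.141 * 27.9142 = 3.936

3.936 m


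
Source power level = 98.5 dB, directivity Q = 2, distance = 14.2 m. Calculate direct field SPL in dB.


Given values:
  Lw = 98.5 dB, Q = 2, r = 14.2 m
Formula: SPL = Lw + 10 * log10(Q / (4 * pi * r^2))
Compute 4 * pi * r^2 = 4 * pi * 14.2^2 = 2533.883
Compute Q / denom = 2 / 2533.883 = 0.0007893
Compute 10 * log10(0.0007893) = -31.0276
SPL = 98.5 + (-31.0276) = 67.47

67.47 dB


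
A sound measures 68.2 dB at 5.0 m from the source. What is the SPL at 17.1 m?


Given values:
  SPL1 = 68.2 dB, r1 = 5.0 m, r2 = 17.1 m
Formula: SPL2 = SPL1 - 20 * log10(r2 / r1)
Compute ratio: r2 / r1 = 17.1 / 5.0 = 3.42
Compute log10: log10(3.42) = 0.534026
Compute drop: 20 * 0.534026 = 10.6805
SPL2 = 68.2 - 10.6805 = 57.52

57.52 dB


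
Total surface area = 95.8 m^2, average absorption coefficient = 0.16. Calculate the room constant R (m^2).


Given values:
  S = 95.8 m^2, alpha = 0.16
Formula: R = S * alpha / (1 - alpha)
Numerator: 95.8 * 0.16 = 15.328
Denominator: 1 - 0.16 = 0.84
R = 15.328 / 0.84 = 18.25

18.25 m^2


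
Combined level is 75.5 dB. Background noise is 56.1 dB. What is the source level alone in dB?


Given values:
  L_total = 75.5 dB, L_bg = 56.1 dB
Formula: L_source = 10 * log10(10^(L_total/10) - 10^(L_bg/10))
Convert to linear:
  10^(75.5/10) = 35481338.9234
  10^(56.1/10) = 407380.2778
Difference: 35481338.9234 - 407380.2778 = 35073958.6456
L_source = 10 * log10(35073958.6456) = 75.45

75.45 dB


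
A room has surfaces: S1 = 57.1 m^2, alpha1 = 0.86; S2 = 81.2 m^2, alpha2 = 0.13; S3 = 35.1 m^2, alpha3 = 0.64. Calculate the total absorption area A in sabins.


Given surfaces:
  Surface 1: 57.1 * 0.86 = 49.106
  Surface 2: 81.2 * 0.13 = 10.556
  Surface 3: 35.1 * 0.64 = 22.464
Formula: A = sum(Si * alpha_i)
A = 49.106 + 10.556 + 22.464
A = 82.13

82.13 sabins


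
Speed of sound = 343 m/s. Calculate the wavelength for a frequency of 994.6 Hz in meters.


Given values:
  c = 343 m/s, f = 994.6 Hz
Formula: lambda = c / f
lambda = 343 / 994.6
lambda = 0.3449

0.3449 m


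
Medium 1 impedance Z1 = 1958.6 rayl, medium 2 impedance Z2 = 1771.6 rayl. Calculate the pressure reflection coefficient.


Given values:
  Z1 = 1958.6 rayl, Z2 = 1771.6 rayl
Formula: R = (Z2 - Z1) / (Z2 + Z1)
Numerator: Z2 - Z1 = 1771.6 - 1958.6 = -187.0
Denominator: Z2 + Z1 = 1771.6 + 1958.6 = 3730.2
R = -187.0 / 3730.2 = -0.0501

-0.0501


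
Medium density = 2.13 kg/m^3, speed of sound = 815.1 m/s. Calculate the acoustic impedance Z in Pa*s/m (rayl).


Given values:
  rho = 2.13 kg/m^3
  c = 815.1 m/s
Formula: Z = rho * c
Z = 2.13 * 815.1
Z = 1736.16

1736.16 rayl


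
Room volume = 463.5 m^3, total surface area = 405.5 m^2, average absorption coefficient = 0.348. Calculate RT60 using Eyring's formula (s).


Given values:
  V = 463.5 m^3, S = 405.5 m^2, alpha = 0.348
Formula: RT60 = 0.161 * V / (-S * ln(1 - alpha))
Compute ln(1 - 0.348) = ln(0.652) = -0.427711
Denominator: -405.5 * -0.427711 = 173.4368
Numerator: 0.161 * 463.5 = 74.6235
RT60 = 74.6235 / 173.4368 = 0.43

0.43 s


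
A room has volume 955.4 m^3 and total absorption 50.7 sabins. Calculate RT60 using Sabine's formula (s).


Given values:
  V = 955.4 m^3
  A = 50.7 sabins
Formula: RT60 = 0.161 * V / A
Numerator: 0.161 * 955.4 = 153.8194
RT60 = 153.8194 / 50.7 = 3.034

3.034 s


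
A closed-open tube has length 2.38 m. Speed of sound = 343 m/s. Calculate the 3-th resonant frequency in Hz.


Given values:
  Tube type: closed-open, L = 2.38 m, c = 343 m/s, n = 3
Formula: f_n = (2n - 1) * c / (4 * L)
Compute 2n - 1 = 2*3 - 1 = 5
Compute 4 * L = 4 * 2.38 = 9.52
f = 5 * 343 / 9.52
f = 180.15

180.15 Hz


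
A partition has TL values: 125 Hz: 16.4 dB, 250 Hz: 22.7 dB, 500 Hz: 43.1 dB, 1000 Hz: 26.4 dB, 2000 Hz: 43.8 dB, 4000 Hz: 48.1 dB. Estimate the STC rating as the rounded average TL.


Given TL values at each frequency:
  125 Hz: 16.4 dB
  250 Hz: 22.7 dB
  500 Hz: 43.1 dB
  1000 Hz: 26.4 dB
  2000 Hz: 43.8 dB
  4000 Hz: 48.1 dB
Formula: STC ~ round(average of TL values)
Sum = 16.4 + 22.7 + 43.1 + 26.4 + 43.8 + 48.1 = 200.5
Average = 200.5 / 6 = 33.42
Rounded: 33

33


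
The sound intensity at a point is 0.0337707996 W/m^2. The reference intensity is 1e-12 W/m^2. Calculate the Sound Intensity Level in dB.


Given values:
  I = 0.0337707996 W/m^2
  I_ref = 1e-12 W/m^2
Formula: SIL = 10 * log10(I / I_ref)
Compute ratio: I / I_ref = 33770799600
Compute log10: log10(33770799600) = 10.528541
Multiply: SIL = 10 * 10.528541 = 105.29

105.29 dB


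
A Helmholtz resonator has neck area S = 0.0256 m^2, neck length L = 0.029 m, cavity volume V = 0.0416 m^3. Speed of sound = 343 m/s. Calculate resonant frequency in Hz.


Given values:
  S = 0.0256 m^2, L = 0.029 m, V = 0.0416 m^3, c = 343 m/s
Formula: f = (c / (2*pi)) * sqrt(S / (V * L))
Compute V * L = 0.0416 * 0.029 = 0.0012064
Compute S / (V * L) = 0.0256 / 0.0012064 = 21.2202
Compute sqrt(21.2202) = 4.606539
Compute c / (2*pi) = 343 / 6.283185 = 54.590148
f = 54.590148 * 4.606539 = 251.47

251.47 Hz


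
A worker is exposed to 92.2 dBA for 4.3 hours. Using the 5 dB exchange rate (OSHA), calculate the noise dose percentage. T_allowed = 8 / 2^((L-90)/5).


Given values:
  L = 92.2 dBA, T = 4.3 hours
Formula: T_allowed = 8 / 2^((L - 90) / 5)
Compute exponent: (92.2 - 90) / 5 = 0.44
Compute 2^(0.44) = 1.356604
T_allowed = 8 / 1.356604 = 5.897078 hours
Dose = (T / T_allowed) * 100
Dose = (4.3 / 5.897078) * 100 = 72.92

72.92 %


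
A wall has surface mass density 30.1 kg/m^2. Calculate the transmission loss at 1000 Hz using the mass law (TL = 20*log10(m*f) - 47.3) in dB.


Given values:
  m = 30.1 kg/m^2, f = 1000 Hz
Formula: TL = 20 * log10(m * f) - 47.3
Compute m * f = 30.1 * 1000 = 30100.0
Compute log10(30100.0) = 4.478566
Compute 20 * 4.478566 = 89.5713
TL = 89.5713 - 47.3 = 42.27

42.27 dB


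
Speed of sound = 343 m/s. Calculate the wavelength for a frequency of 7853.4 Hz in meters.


Given values:
  c = 343 m/s, f = 7853.4 Hz
Formula: lambda = c / f
lambda = 343 / 7853.4
lambda = 0.0437

0.0437 m


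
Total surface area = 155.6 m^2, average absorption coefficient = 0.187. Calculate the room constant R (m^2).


Given values:
  S = 155.6 m^2, alpha = 0.187
Formula: R = S * alpha / (1 - alpha)
Numerator: 155.6 * 0.187 = 29.0972
Denominator: 1 - 0.187 = 0.813
R = 29.0972 / 0.813 = 35.79

35.79 m^2


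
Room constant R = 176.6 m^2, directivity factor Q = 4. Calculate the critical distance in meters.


Given values:
  R = 176.6 m^2, Q = 4
Formula: d_c = 0.141 * sqrt(Q * R)
Compute Q * R = 4 * 176.6 = 706.4
Compute sqrt(706.4) = 26.5782
d_c = 0.141 * 26.5782 = 3.748

3.748 m


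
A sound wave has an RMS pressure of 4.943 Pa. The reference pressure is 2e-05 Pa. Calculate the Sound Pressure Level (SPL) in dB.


Given values:
  p = 4.943 Pa
  p_ref = 2e-05 Pa
Formula: SPL = 20 * log10(p / p_ref)
Compute ratio: p / p_ref = 4.943 / 2e-05 = 247150
Compute log10: log10(247150) = 5.392961
Multiply: SPL = 20 * 5.392961 = 107.86

107.86 dB


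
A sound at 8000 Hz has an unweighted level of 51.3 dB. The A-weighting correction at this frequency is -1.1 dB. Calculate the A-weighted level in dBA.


Given values:
  SPL = 51.3 dB
  A-weighting at 8000 Hz = -1.1 dB
Formula: L_A = SPL + A_weight
L_A = 51.3 + (-1.1)
L_A = 50.2

50.2 dBA


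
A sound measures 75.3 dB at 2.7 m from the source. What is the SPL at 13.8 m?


Given values:
  SPL1 = 75.3 dB, r1 = 2.7 m, r2 = 13.8 m
Formula: SPL2 = SPL1 - 20 * log10(r2 / r1)
Compute ratio: r2 / r1 = 13.8 / 2.7 = 5.1111
Compute log10: log10(5.1111) = 0.708514
Compute drop: 20 * 0.708514 = 14.1703
SPL2 = 75.3 - 14.1703 = 61.13

61.13 dB


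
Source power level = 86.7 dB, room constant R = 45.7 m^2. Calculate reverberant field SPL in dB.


Given values:
  Lw = 86.7 dB, R = 45.7 m^2
Formula: SPL = Lw + 10 * log10(4 / R)
Compute 4 / R = 4 / 45.7 = 0.087527
Compute 10 * log10(0.087527) = -10.5786
SPL = 86.7 + (-10.5786) = 76.12

76.12 dB


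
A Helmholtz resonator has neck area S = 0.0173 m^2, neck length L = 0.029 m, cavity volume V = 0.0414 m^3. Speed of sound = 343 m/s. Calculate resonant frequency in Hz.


Given values:
  S = 0.0173 m^2, L = 0.029 m, V = 0.0414 m^3, c = 343 m/s
Formula: f = (c / (2*pi)) * sqrt(S / (V * L))
Compute V * L = 0.0414 * 0.029 = 0.0012006
Compute S / (V * L) = 0.0173 / 0.0012006 = 14.4095
Compute sqrt(14.4095) = 3.795985
Compute c / (2*pi) = 343 / 6.283185 = 54.590148
f = 54.590148 * 3.795985 = 207.22

207.22 Hz


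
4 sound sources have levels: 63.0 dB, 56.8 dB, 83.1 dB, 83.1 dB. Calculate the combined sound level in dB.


Formula: L_total = 10 * log10( sum(10^(Li/10)) )
  Source 1: 10^(63.0/10) = 1995262.315
  Source 2: 10^(56.8/10) = 478630.0923
  Source 3: 10^(83.1/10) = 204173794.467
  Source 4: 10^(83.1/10) = 204173794.467
Sum of linear values = 410821481.3413
L_total = 10 * log10(410821481.3413) = 86.14

86.14 dB


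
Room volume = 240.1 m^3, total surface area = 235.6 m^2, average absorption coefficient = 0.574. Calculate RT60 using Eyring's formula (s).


Given values:
  V = 240.1 m^3, S = 235.6 m^2, alpha = 0.574
Formula: RT60 = 0.161 * V / (-S * ln(1 - alpha))
Compute ln(1 - 0.574) = ln(0.426) = -0.853316
Denominator: -235.6 * -0.853316 = 201.0412
Numerator: 0.161 * 240.1 = 38.6561
RT60 = 38.6561 / 201.0412 = 0.192

0.192 s


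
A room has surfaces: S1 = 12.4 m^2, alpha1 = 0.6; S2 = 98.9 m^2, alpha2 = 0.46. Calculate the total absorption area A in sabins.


Given surfaces:
  Surface 1: 12.4 * 0.6 = 7.44
  Surface 2: 98.9 * 0.46 = 45.494
Formula: A = sum(Si * alpha_i)
A = 7.44 + 45.494
A = 52.93

52.93 sabins


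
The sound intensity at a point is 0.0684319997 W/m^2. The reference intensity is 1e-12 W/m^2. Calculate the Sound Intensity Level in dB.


Given values:
  I = 0.0684319997 W/m^2
  I_ref = 1e-12 W/m^2
Formula: SIL = 10 * log10(I / I_ref)
Compute ratio: I / I_ref = 68431999700
Compute log10: log10(68431999700) = 10.835259
Multiply: SIL = 10 * 10.835259 = 108.35

108.35 dB


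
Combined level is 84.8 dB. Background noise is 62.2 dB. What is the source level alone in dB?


Given values:
  L_total = 84.8 dB, L_bg = 62.2 dB
Formula: L_source = 10 * log10(10^(L_total/10) - 10^(L_bg/10))
Convert to linear:
  10^(84.8/10) = 301995172.0402
  10^(62.2/10) = 1659586.9074
Difference: 301995172.0402 - 1659586.9074 = 300335585.1328
L_source = 10 * log10(300335585.1328) = 84.78

84.78 dB


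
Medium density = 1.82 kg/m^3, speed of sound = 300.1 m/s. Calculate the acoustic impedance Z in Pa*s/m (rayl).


Given values:
  rho = 1.82 kg/m^3
  c = 300.1 m/s
Formula: Z = rho * c
Z = 1.82 * 300.1
Z = 546.18

546.18 rayl


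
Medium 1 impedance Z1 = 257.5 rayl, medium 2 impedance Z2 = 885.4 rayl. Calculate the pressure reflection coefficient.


Given values:
  Z1 = 257.5 rayl, Z2 = 885.4 rayl
Formula: R = (Z2 - Z1) / (Z2 + Z1)
Numerator: Z2 - Z1 = 885.4 - 257.5 = 627.9
Denominator: Z2 + Z1 = 885.4 + 257.5 = 1142.9
R = 627.9 / 1142.9 = 0.5494

0.5494


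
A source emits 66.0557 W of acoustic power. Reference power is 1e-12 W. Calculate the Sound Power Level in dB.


Given values:
  W = 66.0557 W
  W_ref = 1e-12 W
Formula: SWL = 10 * log10(W / W_ref)
Compute ratio: W / W_ref = 66055700000000
Compute log10: log10(66055700000000) = 13.81991
Multiply: SWL = 10 * 13.81991 = 138.2

138.2 dB


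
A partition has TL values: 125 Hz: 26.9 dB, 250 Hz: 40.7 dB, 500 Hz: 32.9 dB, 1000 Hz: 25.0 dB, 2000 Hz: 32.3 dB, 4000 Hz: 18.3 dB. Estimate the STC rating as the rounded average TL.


Given TL values at each frequency:
  125 Hz: 26.9 dB
  250 Hz: 40.7 dB
  500 Hz: 32.9 dB
  1000 Hz: 25.0 dB
  2000 Hz: 32.3 dB
  4000 Hz: 18.3 dB
Formula: STC ~ round(average of TL values)
Sum = 26.9 + 40.7 + 32.9 + 25.0 + 32.3 + 18.3 = 176.1
Average = 176.1 / 6 = 29.35
Rounded: 29

29


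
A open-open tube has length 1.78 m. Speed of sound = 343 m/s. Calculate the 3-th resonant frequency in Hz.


Given values:
  Tube type: open-open, L = 1.78 m, c = 343 m/s, n = 3
Formula: f_n = n * c / (2 * L)
Compute 2 * L = 2 * 1.78 = 3.56
f = 3 * 343 / 3.56
f = 289.04

289.04 Hz


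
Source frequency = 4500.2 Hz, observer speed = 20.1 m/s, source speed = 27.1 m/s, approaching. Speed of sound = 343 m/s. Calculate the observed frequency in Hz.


Given values:
  f_s = 4500.2 Hz, v_o = 20.1 m/s, v_s = 27.1 m/s
  Direction: approaching
Formula: f_o = f_s * (c + v_o) / (c - v_s)
Numerator: c + v_o = 343 + 20.1 = 363.1
Denominator: c - v_s = 343 - 27.1 = 315.9
f_o = 4500.2 * 363.1 / 315.9 = 5172.59

5172.59 Hz


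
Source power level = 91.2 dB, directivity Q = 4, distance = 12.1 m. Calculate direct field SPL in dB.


Given values:
  Lw = 91.2 dB, Q = 4, r = 12.1 m
Formula: SPL = Lw + 10 * log10(Q / (4 * pi * r^2))
Compute 4 * pi * r^2 = 4 * pi * 12.1^2 = 1839.8423
Compute Q / denom = 4 / 1839.8423 = 0.0021741
Compute 10 * log10(0.0021741) = -26.6272
SPL = 91.2 + (-26.6272) = 64.57

64.57 dB


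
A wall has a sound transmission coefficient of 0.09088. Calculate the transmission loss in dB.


Given values:
  tau = 0.09088
Formula: TL = 10 * log10(1 / tau)
Compute 1 / tau = 1 / 0.09088 = 11.0035
Compute log10(11.0035) = 1.041531
TL = 10 * 1.041531 = 10.42

10.42 dB


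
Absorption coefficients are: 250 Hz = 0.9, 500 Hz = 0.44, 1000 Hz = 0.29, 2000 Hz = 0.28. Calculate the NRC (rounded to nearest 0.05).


Given values:
  a_250 = 0.9, a_500 = 0.44
  a_1000 = 0.29, a_2000 = 0.28
Formula: NRC = (a250 + a500 + a1000 + a2000) / 4
Sum = 0.9 + 0.44 + 0.29 + 0.28 = 1.91
NRC = 1.91 / 4 = 0.4775
Rounded to nearest 0.05: 0.5

0.5


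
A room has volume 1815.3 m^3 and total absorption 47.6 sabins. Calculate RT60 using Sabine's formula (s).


Given values:
  V = 1815.3 m^3
  A = 47.6 sabins
Formula: RT60 = 0.161 * V / A
Numerator: 0.161 * 1815.3 = 292.2633
RT60 = 292.2633 / 47.6 = 6.14

6.14 s


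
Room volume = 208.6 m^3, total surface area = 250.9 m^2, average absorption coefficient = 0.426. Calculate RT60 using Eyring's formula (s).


Given values:
  V = 208.6 m^3, S = 250.9 m^2, alpha = 0.426
Formula: RT60 = 0.161 * V / (-S * ln(1 - alpha))
Compute ln(1 - 0.426) = ln(0.574) = -0.555126
Denominator: -250.9 * -0.555126 = 139.2811
Numerator: 0.161 * 208.6 = 33.5846
RT60 = 33.5846 / 139.2811 = 0.241

0.241 s


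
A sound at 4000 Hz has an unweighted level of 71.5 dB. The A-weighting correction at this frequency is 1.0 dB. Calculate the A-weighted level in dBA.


Given values:
  SPL = 71.5 dB
  A-weighting at 4000 Hz = 1.0 dB
Formula: L_A = SPL + A_weight
L_A = 71.5 + (1.0)
L_A = 72.5

72.5 dBA


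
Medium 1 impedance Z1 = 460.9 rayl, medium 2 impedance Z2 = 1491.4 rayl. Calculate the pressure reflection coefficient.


Given values:
  Z1 = 460.9 rayl, Z2 = 1491.4 rayl
Formula: R = (Z2 - Z1) / (Z2 + Z1)
Numerator: Z2 - Z1 = 1491.4 - 460.9 = 1030.5
Denominator: Z2 + Z1 = 1491.4 + 460.9 = 1952.3
R = 1030.5 / 1952.3 = 0.5278

0.5278


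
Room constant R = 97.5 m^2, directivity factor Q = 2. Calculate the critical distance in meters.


Given values:
  R = 97.5 m^2, Q = 2
Formula: d_c = 0.141 * sqrt(Q * R)
Compute Q * R = 2 * 97.5 = 195.0
Compute sqrt(195.0) = 13.9642
d_c = 0.141 * 13.9642 = 1.969

1.969 m


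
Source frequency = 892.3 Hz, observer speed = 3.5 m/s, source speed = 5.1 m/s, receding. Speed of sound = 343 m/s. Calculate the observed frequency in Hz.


Given values:
  f_s = 892.3 Hz, v_o = 3.5 m/s, v_s = 5.1 m/s
  Direction: receding
Formula: f_o = f_s * (c - v_o) / (c + v_s)
Numerator: c - v_o = 343 - 3.5 = 339.5
Denominator: c + v_s = 343 + 5.1 = 348.1
f_o = 892.3 * 339.5 / 348.1 = 870.26

870.26 Hz


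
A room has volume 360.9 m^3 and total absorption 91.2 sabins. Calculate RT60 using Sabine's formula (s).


Given values:
  V = 360.9 m^3
  A = 91.2 sabins
Formula: RT60 = 0.161 * V / A
Numerator: 0.161 * 360.9 = 58.1049
RT60 = 58.1049 / 91.2 = 0.637

0.637 s


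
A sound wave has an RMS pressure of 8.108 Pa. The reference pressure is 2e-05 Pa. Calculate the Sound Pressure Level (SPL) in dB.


Given values:
  p = 8.108 Pa
  p_ref = 2e-05 Pa
Formula: SPL = 20 * log10(p / p_ref)
Compute ratio: p / p_ref = 8.108 / 2e-05 = 405400
Compute log10: log10(405400) = 5.607884
Multiply: SPL = 20 * 5.607884 = 112.16

112.16 dB


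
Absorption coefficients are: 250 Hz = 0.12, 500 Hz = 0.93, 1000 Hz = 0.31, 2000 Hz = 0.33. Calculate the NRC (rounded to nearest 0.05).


Given values:
  a_250 = 0.12, a_500 = 0.93
  a_1000 = 0.31, a_2000 = 0.33
Formula: NRC = (a250 + a500 + a1000 + a2000) / 4
Sum = 0.12 + 0.93 + 0.31 + 0.33 = 1.69
NRC = 1.69 / 4 = 0.4225
Rounded to nearest 0.05: 0.4

0.4


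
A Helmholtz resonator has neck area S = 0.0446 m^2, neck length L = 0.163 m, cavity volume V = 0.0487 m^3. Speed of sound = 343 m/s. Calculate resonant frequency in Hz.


Given values:
  S = 0.0446 m^2, L = 0.163 m, V = 0.0487 m^3, c = 343 m/s
Formula: f = (c / (2*pi)) * sqrt(S / (V * L))
Compute V * L = 0.0487 * 0.163 = 0.0079381
Compute S / (V * L) = 0.0446 / 0.0079381 = 5.6185
Compute sqrt(5.6185) = 2.370338
Compute c / (2*pi) = 343 / 6.283185 = 54.590148
f = 54.590148 * 2.370338 = 129.4

129.4 Hz


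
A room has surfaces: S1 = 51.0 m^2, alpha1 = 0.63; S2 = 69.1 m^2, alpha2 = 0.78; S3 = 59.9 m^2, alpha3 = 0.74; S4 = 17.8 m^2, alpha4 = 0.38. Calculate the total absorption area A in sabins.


Given surfaces:
  Surface 1: 51.0 * 0.63 = 32.13
  Surface 2: 69.1 * 0.78 = 53.898
  Surface 3: 59.9 * 0.74 = 44.326
  Surface 4: 17.8 * 0.38 = 6.764
Formula: A = sum(Si * alpha_i)
A = 32.13 + 53.898 + 44.326 + 6.764
A = 137.12

137.12 sabins


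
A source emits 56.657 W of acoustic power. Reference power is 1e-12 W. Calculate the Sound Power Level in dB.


Given values:
  W = 56.657 W
  W_ref = 1e-12 W
Formula: SWL = 10 * log10(W / W_ref)
Compute ratio: W / W_ref = 56657000000000
Compute log10: log10(56657000000000) = 13.753254
Multiply: SWL = 10 * 13.753254 = 137.53

137.53 dB


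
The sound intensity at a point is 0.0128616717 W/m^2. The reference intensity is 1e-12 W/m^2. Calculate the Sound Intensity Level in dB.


Given values:
  I = 0.0128616717 W/m^2
  I_ref = 1e-12 W/m^2
Formula: SIL = 10 * log10(I / I_ref)
Compute ratio: I / I_ref = 12861671700
Compute log10: log10(12861671700) = 10.109297
Multiply: SIL = 10 * 10.109297 = 101.09

101.09 dB


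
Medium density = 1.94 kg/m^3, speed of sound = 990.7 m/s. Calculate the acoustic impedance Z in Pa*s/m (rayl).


Given values:
  rho = 1.94 kg/m^3
  c = 990.7 m/s
Formula: Z = rho * c
Z = 1.94 * 990.7
Z = 1921.96

1921.96 rayl


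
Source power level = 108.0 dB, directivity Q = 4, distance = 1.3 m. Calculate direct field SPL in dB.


Given values:
  Lw = 108.0 dB, Q = 4, r = 1.3 m
Formula: SPL = Lw + 10 * log10(Q / (4 * pi * r^2))
Compute 4 * pi * r^2 = 4 * pi * 1.3^2 = 21.2372
Compute Q / denom = 4 / 21.2372 = 0.18834875
Compute 10 * log10(0.18834875) = -7.2504
SPL = 108.0 + (-7.2504) = 100.75

100.75 dB


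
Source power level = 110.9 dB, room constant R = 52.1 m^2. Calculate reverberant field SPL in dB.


Given values:
  Lw = 110.9 dB, R = 52.1 m^2
Formula: SPL = Lw + 10 * log10(4 / R)
Compute 4 / R = 4 / 52.1 = 0.076775
Compute 10 * log10(0.076775) = -11.1478
SPL = 110.9 + (-11.1478) = 99.75

99.75 dB


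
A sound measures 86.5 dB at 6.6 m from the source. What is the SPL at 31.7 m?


Given values:
  SPL1 = 86.5 dB, r1 = 6.6 m, r2 = 31.7 m
Formula: SPL2 = SPL1 - 20 * log10(r2 / r1)
Compute ratio: r2 / r1 = 31.7 / 6.6 = 4.803
Compute log10: log10(4.803) = 0.681513
Compute drop: 20 * 0.681513 = 13.6303
SPL2 = 86.5 - 13.6303 = 72.87

72.87 dB


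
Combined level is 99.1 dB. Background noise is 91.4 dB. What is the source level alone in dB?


Given values:
  L_total = 99.1 dB, L_bg = 91.4 dB
Formula: L_source = 10 * log10(10^(L_total/10) - 10^(L_bg/10))
Convert to linear:
  10^(99.1/10) = 8128305161.641
  10^(91.4/10) = 1380384264.6029
Difference: 8128305161.641 - 1380384264.6029 = 6747920897.0381
L_source = 10 * log10(6747920897.0381) = 98.29

98.29 dB


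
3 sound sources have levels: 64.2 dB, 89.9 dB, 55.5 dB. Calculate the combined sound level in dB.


Formula: L_total = 10 * log10( sum(10^(Li/10)) )
  Source 1: 10^(64.2/10) = 2630267.9919
  Source 2: 10^(89.9/10) = 977237220.9558
  Source 3: 10^(55.5/10) = 354813.3892
Sum of linear values = 980222302.3369
L_total = 10 * log10(980222302.3369) = 89.91

89.91 dB


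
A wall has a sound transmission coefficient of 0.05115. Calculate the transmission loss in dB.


Given values:
  tau = 0.05115
Formula: TL = 10 * log10(1 / tau)
Compute 1 / tau = 1 / 0.05115 = 19.5503
Compute log10(19.5503) = 1.291153
TL = 10 * 1.291153 = 12.91

12.91 dB


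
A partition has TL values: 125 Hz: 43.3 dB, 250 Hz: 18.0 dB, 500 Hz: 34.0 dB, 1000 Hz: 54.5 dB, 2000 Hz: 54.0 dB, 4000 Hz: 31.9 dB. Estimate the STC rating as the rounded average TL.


Given TL values at each frequency:
  125 Hz: 43.3 dB
  250 Hz: 18.0 dB
  500 Hz: 34.0 dB
  1000 Hz: 54.5 dB
  2000 Hz: 54.0 dB
  4000 Hz: 31.9 dB
Formula: STC ~ round(average of TL values)
Sum = 43.3 + 18.0 + 34.0 + 54.5 + 54.0 + 31.9 = 235.7
Average = 235.7 / 6 = 39.28
Rounded: 39

39


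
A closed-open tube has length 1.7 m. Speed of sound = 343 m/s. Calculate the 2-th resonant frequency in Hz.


Given values:
  Tube type: closed-open, L = 1.7 m, c = 343 m/s, n = 2
Formula: f_n = (2n - 1) * c / (4 * L)
Compute 2n - 1 = 2*2 - 1 = 3
Compute 4 * L = 4 * 1.7 = 6.8
f = 3 * 343 / 6.8
f = 151.32

151.32 Hz


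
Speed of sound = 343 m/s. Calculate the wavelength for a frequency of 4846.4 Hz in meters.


Given values:
  c = 343 m/s, f = 4846.4 Hz
Formula: lambda = c / f
lambda = 343 / 4846.4
lambda = 0.0708

0.0708 m


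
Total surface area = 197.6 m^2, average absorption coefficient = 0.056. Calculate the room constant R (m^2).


Given values:
  S = 197.6 m^2, alpha = 0.056
Formula: R = S * alpha / (1 - alpha)
Numerator: 197.6 * 0.056 = 11.0656
Denominator: 1 - 0.056 = 0.944
R = 11.0656 / 0.944 = 11.72

11.72 m^2


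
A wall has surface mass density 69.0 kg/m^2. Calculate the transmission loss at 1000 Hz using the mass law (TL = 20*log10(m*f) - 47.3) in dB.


Given values:
  m = 69.0 kg/m^2, f = 1000 Hz
Formula: TL = 20 * log10(m * f) - 47.3
Compute m * f = 69.0 * 1000 = 69000.0
Compute log10(69000.0) = 4.838849
Compute 20 * 4.838849 = 96.777
TL = 96.777 - 47.3 = 49.48

49.48 dB


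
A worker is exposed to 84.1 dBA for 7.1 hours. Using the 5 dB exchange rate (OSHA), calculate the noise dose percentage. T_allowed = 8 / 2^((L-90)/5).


Given values:
  L = 84.1 dBA, T = 7.1 hours
Formula: T_allowed = 8 / 2^((L - 90) / 5)
Compute exponent: (84.1 - 90) / 5 = -1.18
Compute 2^(-1.18) = 0.441351
T_allowed = 8 / 0.441351 = 18.126163 hours
Dose = (T / T_allowed) * 100
Dose = (7.1 / 18.126163) * 100 = 39.17

39.17 %


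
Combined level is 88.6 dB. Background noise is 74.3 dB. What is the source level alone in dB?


Given values:
  L_total = 88.6 dB, L_bg = 74.3 dB
Formula: L_source = 10 * log10(10^(L_total/10) - 10^(L_bg/10))
Convert to linear:
  10^(88.6/10) = 724435960.075
  10^(74.3/10) = 26915348.0393
Difference: 724435960.075 - 26915348.0393 = 697520612.0357
L_source = 10 * log10(697520612.0357) = 88.44

88.44 dB


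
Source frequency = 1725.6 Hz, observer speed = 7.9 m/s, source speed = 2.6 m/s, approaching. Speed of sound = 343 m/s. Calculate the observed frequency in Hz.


Given values:
  f_s = 1725.6 Hz, v_o = 7.9 m/s, v_s = 2.6 m/s
  Direction: approaching
Formula: f_o = f_s * (c + v_o) / (c - v_s)
Numerator: c + v_o = 343 + 7.9 = 350.9
Denominator: c - v_s = 343 - 2.6 = 340.4
f_o = 1725.6 * 350.9 / 340.4 = 1778.83

1778.83 Hz


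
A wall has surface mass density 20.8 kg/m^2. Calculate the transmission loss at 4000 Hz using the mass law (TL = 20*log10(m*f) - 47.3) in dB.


Given values:
  m = 20.8 kg/m^2, f = 4000 Hz
Formula: TL = 20 * log10(m * f) - 47.3
Compute m * f = 20.8 * 4000 = 83200.0
Compute log10(83200.0) = 4.920123
Compute 20 * 4.920123 = 98.4025
TL = 98.4025 - 47.3 = 51.1

51.1 dB


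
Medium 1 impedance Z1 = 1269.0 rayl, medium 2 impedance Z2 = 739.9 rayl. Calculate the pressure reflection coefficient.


Given values:
  Z1 = 1269.0 rayl, Z2 = 739.9 rayl
Formula: R = (Z2 - Z1) / (Z2 + Z1)
Numerator: Z2 - Z1 = 739.9 - 1269.0 = -529.1
Denominator: Z2 + Z1 = 739.9 + 1269.0 = 2008.9
R = -529.1 / 2008.9 = -0.2634

-0.2634


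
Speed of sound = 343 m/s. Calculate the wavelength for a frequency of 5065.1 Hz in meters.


Given values:
  c = 343 m/s, f = 5065.1 Hz
Formula: lambda = c / f
lambda = 343 / 5065.1
lambda = 0.0677

0.0677 m


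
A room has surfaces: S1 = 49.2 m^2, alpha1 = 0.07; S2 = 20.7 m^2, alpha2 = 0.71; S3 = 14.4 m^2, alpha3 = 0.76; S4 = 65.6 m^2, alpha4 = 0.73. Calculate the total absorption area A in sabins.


Given surfaces:
  Surface 1: 49.2 * 0.07 = 3.444
  Surface 2: 20.7 * 0.71 = 14.697
  Surface 3: 14.4 * 0.76 = 10.944
  Surface 4: 65.6 * 0.73 = 47.888
Formula: A = sum(Si * alpha_i)
A = 3.444 + 14.697 + 10.944 + 47.888
A = 76.97

76.97 sabins


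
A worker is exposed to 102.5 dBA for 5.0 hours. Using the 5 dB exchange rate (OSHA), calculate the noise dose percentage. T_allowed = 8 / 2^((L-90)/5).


Given values:
  L = 102.5 dBA, T = 5.0 hours
Formula: T_allowed = 8 / 2^((L - 90) / 5)
Compute exponent: (102.5 - 90) / 5 = 2.5
Compute 2^(2.5) = 5.656854
T_allowed = 8 / 5.656854 = 1.414214 hours
Dose = (T / T_allowed) * 100
Dose = (5.0 / 1.414214) * 100 = 353.55

353.55 %


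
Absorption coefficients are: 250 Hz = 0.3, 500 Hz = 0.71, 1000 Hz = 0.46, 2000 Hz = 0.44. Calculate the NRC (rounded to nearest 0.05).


Given values:
  a_250 = 0.3, a_500 = 0.71
  a_1000 = 0.46, a_2000 = 0.44
Formula: NRC = (a250 + a500 + a1000 + a2000) / 4
Sum = 0.3 + 0.71 + 0.46 + 0.44 = 1.91
NRC = 1.91 / 4 = 0.4775
Rounded to nearest 0.05: 0.5

0.5


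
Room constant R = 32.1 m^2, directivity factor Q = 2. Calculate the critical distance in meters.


Given values:
  R = 32.1 m^2, Q = 2
Formula: d_c = 0.141 * sqrt(Q * R)
Compute Q * R = 2 * 32.1 = 64.2
Compute sqrt(64.2) = 8.0125
d_c = 0.141 * 8.0125 = 1.13

1.13 m


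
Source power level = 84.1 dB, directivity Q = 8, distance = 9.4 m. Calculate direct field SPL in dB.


Given values:
  Lw = 84.1 dB, Q = 8, r = 9.4 m
Formula: SPL = Lw + 10 * log10(Q / (4 * pi * r^2))
Compute 4 * pi * r^2 = 4 * pi * 9.4^2 = 1110.3645
Compute Q / denom = 8 / 1110.3645 = 0.00720484
Compute 10 * log10(0.00720484) = -21.4238
SPL = 84.1 + (-21.4238) = 62.68

62.68 dB


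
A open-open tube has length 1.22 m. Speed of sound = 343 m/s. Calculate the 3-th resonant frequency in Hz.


Given values:
  Tube type: open-open, L = 1.22 m, c = 343 m/s, n = 3
Formula: f_n = n * c / (2 * L)
Compute 2 * L = 2 * 1.22 = 2.44
f = 3 * 343 / 2.44
f = 421.72

421.72 Hz


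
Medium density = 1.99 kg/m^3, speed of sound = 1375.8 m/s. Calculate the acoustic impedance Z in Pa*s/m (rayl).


Given values:
  rho = 1.99 kg/m^3
  c = 1375.8 m/s
Formula: Z = rho * c
Z = 1.99 * 1375.8
Z = 2737.84

2737.84 rayl


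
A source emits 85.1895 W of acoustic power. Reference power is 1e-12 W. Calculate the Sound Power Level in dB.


Given values:
  W = 85.1895 W
  W_ref = 1e-12 W
Formula: SWL = 10 * log10(W / W_ref)
Compute ratio: W / W_ref = 85189500000000
Compute log10: log10(85189500000000) = 13.930386
Multiply: SWL = 10 * 13.930386 = 139.3

139.3 dB


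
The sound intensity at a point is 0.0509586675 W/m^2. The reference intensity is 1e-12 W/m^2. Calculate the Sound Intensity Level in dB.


Given values:
  I = 0.0509586675 W/m^2
  I_ref = 1e-12 W/m^2
Formula: SIL = 10 * log10(I / I_ref)
Compute ratio: I / I_ref = 50958667500
Compute log10: log10(50958667500) = 10.707218
Multiply: SIL = 10 * 10.707218 = 107.07

107.07 dB


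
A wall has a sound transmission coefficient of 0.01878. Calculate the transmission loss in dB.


Given values:
  tau = 0.01878
Formula: TL = 10 * log10(1 / tau)
Compute 1 / tau = 1 / 0.01878 = 53.2481
Compute log10(53.2481) = 1.726304
TL = 10 * 1.726304 = 17.26

17.26 dB


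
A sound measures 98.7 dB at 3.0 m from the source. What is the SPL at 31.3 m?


Given values:
  SPL1 = 98.7 dB, r1 = 3.0 m, r2 = 31.3 m
Formula: SPL2 = SPL1 - 20 * log10(r2 / r1)
Compute ratio: r2 / r1 = 31.3 / 3.0 = 10.4333
Compute log10: log10(10.4333) = 1.018422
Compute drop: 20 * 1.018422 = 20.3684
SPL2 = 98.7 - 20.3684 = 78.33

78.33 dB


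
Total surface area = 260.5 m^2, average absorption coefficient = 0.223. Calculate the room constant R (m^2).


Given values:
  S = 260.5 m^2, alpha = 0.223
Formula: R = S * alpha / (1 - alpha)
Numerator: 260.5 * 0.223 = 58.0915
Denominator: 1 - 0.223 = 0.777
R = 58.0915 / 0.777 = 74.76

74.76 m^2


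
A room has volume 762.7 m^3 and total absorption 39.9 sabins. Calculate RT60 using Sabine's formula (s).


Given values:
  V = 762.7 m^3
  A = 39.9 sabins
Formula: RT60 = 0.161 * V / A
Numerator: 0.161 * 762.7 = 122.7947
RT60 = 122.7947 / 39.9 = 3.078

3.078 s


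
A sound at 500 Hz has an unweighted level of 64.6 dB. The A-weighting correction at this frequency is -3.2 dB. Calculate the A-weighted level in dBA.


Given values:
  SPL = 64.6 dB
  A-weighting at 500 Hz = -3.2 dB
Formula: L_A = SPL + A_weight
L_A = 64.6 + (-3.2)
L_A = 61.4

61.4 dBA


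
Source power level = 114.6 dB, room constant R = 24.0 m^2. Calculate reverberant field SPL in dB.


Given values:
  Lw = 114.6 dB, R = 24.0 m^2
Formula: SPL = Lw + 10 * log10(4 / R)
Compute 4 / R = 4 / 24.0 = 0.166667
Compute 10 * log10(0.166667) = -7.7815
SPL = 114.6 + (-7.7815) = 106.82

106.82 dB


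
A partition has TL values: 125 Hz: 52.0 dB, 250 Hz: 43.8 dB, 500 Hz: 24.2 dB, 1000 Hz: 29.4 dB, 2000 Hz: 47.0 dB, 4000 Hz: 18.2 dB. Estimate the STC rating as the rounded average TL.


Given TL values at each frequency:
  125 Hz: 52.0 dB
  250 Hz: 43.8 dB
  500 Hz: 24.2 dB
  1000 Hz: 29.4 dB
  2000 Hz: 47.0 dB
  4000 Hz: 18.2 dB
Formula: STC ~ round(average of TL values)
Sum = 52.0 + 43.8 + 24.2 + 29.4 + 47.0 + 18.2 = 214.6
Average = 214.6 / 6 = 35.77
Rounded: 36

36


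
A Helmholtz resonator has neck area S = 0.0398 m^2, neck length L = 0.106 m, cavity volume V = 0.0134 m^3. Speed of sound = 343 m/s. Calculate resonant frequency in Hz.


Given values:
  S = 0.0398 m^2, L = 0.106 m, V = 0.0134 m^3, c = 343 m/s
Formula: f = (c / (2*pi)) * sqrt(S / (V * L))
Compute V * L = 0.0134 * 0.106 = 0.0014204
Compute S / (V * L) = 0.0398 / 0.0014204 = 28.0203
Compute sqrt(28.0203) = 5.29342
Compute c / (2*pi) = 343 / 6.283185 = 54.590148
f = 54.590148 * 5.29342 = 288.97

288.97 Hz


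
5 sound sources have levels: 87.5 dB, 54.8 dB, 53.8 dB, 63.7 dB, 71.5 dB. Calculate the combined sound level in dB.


Formula: L_total = 10 * log10( sum(10^(Li/10)) )
  Source 1: 10^(87.5/10) = 562341325.1903
  Source 2: 10^(54.8/10) = 301995.172
  Source 3: 10^(53.8/10) = 239883.2919
  Source 4: 10^(63.7/10) = 2344228.8153
  Source 5: 10^(71.5/10) = 14125375.4462
Sum of linear values = 579352807.9157
L_total = 10 * log10(579352807.9157) = 87.63

87.63 dB


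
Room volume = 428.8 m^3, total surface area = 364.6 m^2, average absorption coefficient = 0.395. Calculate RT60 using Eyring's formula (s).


Given values:
  V = 428.8 m^3, S = 364.6 m^2, alpha = 0.395
Formula: RT60 = 0.161 * V / (-S * ln(1 - alpha))
Compute ln(1 - 0.395) = ln(0.605) = -0.502527
Denominator: -364.6 * -0.502527 = 183.2213
Numerator: 0.161 * 428.8 = 69.0368
RT60 = 69.0368 / 183.2213 = 0.377

0.377 s


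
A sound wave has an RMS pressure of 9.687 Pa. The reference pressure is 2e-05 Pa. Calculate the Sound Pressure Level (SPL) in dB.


Given values:
  p = 9.687 Pa
  p_ref = 2e-05 Pa
Formula: SPL = 20 * log10(p / p_ref)
Compute ratio: p / p_ref = 9.687 / 2e-05 = 484350
Compute log10: log10(484350) = 5.685159
Multiply: SPL = 20 * 5.685159 = 113.7

113.7 dB


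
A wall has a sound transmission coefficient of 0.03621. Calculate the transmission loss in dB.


Given values:
  tau = 0.03621
Formula: TL = 10 * log10(1 / tau)
Compute 1 / tau = 1 / 0.03621 = 27.6167
Compute log10(27.6167) = 1.441172
TL = 10 * 1.441172 = 14.41

14.41 dB


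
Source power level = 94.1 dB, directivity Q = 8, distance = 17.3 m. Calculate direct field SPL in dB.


Given values:
  Lw = 94.1 dB, Q = 8, r = 17.3 m
Formula: SPL = Lw + 10 * log10(Q / (4 * pi * r^2))
Compute 4 * pi * r^2 = 4 * pi * 17.3^2 = 3760.9891
Compute Q / denom = 8 / 3760.9891 = 0.0021271
Compute 10 * log10(0.0021271) = -26.7221
SPL = 94.1 + (-26.7221) = 67.38

67.38 dB


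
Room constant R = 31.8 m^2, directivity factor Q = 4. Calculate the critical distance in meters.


Given values:
  R = 31.8 m^2, Q = 4
Formula: d_c = 0.141 * sqrt(Q * R)
Compute Q * R = 4 * 31.8 = 127.2
Compute sqrt(127.2) = 11.2783
d_c = 0.141 * 11.2783 = 1.59

1.59 m


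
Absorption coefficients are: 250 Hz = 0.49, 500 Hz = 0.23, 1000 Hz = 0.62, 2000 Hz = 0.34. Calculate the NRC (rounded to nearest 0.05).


Given values:
  a_250 = 0.49, a_500 = 0.23
  a_1000 = 0.62, a_2000 = 0.34
Formula: NRC = (a250 + a500 + a1000 + a2000) / 4
Sum = 0.49 + 0.23 + 0.62 + 0.34 = 1.68
NRC = 1.68 / 4 = 0.42
Rounded to nearest 0.05: 0.4

0.4


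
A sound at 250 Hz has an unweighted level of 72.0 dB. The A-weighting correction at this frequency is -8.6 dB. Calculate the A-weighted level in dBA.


Given values:
  SPL = 72.0 dB
  A-weighting at 250 Hz = -8.6 dB
Formula: L_A = SPL + A_weight
L_A = 72.0 + (-8.6)
L_A = 63.4

63.4 dBA


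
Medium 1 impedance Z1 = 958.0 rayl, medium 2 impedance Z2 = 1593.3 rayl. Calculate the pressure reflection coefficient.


Given values:
  Z1 = 958.0 rayl, Z2 = 1593.3 rayl
Formula: R = (Z2 - Z1) / (Z2 + Z1)
Numerator: Z2 - Z1 = 1593.3 - 958.0 = 635.3
Denominator: Z2 + Z1 = 1593.3 + 958.0 = 2551.3
R = 635.3 / 2551.3 = 0.249

0.249


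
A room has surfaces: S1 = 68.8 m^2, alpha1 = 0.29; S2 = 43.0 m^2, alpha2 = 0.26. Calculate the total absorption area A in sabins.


Given surfaces:
  Surface 1: 68.8 * 0.29 = 19.952
  Surface 2: 43.0 * 0.26 = 11.18
Formula: A = sum(Si * alpha_i)
A = 19.952 + 11.18
A = 31.13

31.13 sabins


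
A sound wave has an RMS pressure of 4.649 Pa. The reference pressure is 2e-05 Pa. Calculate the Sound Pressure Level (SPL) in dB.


Given values:
  p = 4.649 Pa
  p_ref = 2e-05 Pa
Formula: SPL = 20 * log10(p / p_ref)
Compute ratio: p / p_ref = 4.649 / 2e-05 = 232450
Compute log10: log10(232450) = 5.36633
Multiply: SPL = 20 * 5.36633 = 107.33

107.33 dB


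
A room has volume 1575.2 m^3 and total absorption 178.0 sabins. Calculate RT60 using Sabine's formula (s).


Given values:
  V = 1575.2 m^3
  A = 178.0 sabins
Formula: RT60 = 0.161 * V / A
Numerator: 0.161 * 1575.2 = 253.6072
RT60 = 253.6072 / 178.0 = 1.425

1.425 s


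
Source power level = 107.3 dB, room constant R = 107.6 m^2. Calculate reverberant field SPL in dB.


Given values:
  Lw = 107.3 dB, R = 107.6 m^2
Formula: SPL = Lw + 10 * log10(4 / R)
Compute 4 / R = 4 / 107.6 = 0.037175
Compute 10 * log10(0.037175) = -14.2975
SPL = 107.3 + (-14.2975) = 93.0

93.0 dB


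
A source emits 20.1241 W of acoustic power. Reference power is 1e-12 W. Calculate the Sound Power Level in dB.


Given values:
  W = 20.1241 W
  W_ref = 1e-12 W
Formula: SWL = 10 * log10(W / W_ref)
Compute ratio: W / W_ref = 20124100000000
Compute log10: log10(20124100000000) = 13.303716
Multiply: SWL = 10 * 13.303716 = 133.04

133.04 dB


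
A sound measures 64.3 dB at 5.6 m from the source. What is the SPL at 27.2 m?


Given values:
  SPL1 = 64.3 dB, r1 = 5.6 m, r2 = 27.2 m
Formula: SPL2 = SPL1 - 20 * log10(r2 / r1)
Compute ratio: r2 / r1 = 27.2 / 5.6 = 4.8571
Compute log10: log10(4.8571) = 0.686377
Compute drop: 20 * 0.686377 = 13.7275
SPL2 = 64.3 - 13.7275 = 50.57

50.57 dB


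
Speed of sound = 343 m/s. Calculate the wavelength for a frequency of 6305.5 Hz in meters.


Given values:
  c = 343 m/s, f = 6305.5 Hz
Formula: lambda = c / f
lambda = 343 / 6305.5
lambda = 0.0544

0.0544 m


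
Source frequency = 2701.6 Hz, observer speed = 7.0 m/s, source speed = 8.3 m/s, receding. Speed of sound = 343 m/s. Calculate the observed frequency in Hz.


Given values:
  f_s = 2701.6 Hz, v_o = 7.0 m/s, v_s = 8.3 m/s
  Direction: receding
Formula: f_o = f_s * (c - v_o) / (c + v_s)
Numerator: c - v_o = 343 - 7.0 = 336.0
Denominator: c + v_s = 343 + 8.3 = 351.3
f_o = 2701.6 * 336.0 / 351.3 = 2583.94

2583.94 Hz


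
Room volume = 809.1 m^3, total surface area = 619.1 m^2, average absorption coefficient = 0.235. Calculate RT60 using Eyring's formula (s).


Given values:
  V = 809.1 m^3, S = 619.1 m^2, alpha = 0.235
Formula: RT60 = 0.161 * V / (-S * ln(1 - alpha))
Compute ln(1 - 0.235) = ln(0.765) = -0.267879
Denominator: -619.1 * -0.267879 = 165.8439
Numerator: 0.161 * 809.1 = 130.2651
RT60 = 130.2651 / 165.8439 = 0.785

0.785 s
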